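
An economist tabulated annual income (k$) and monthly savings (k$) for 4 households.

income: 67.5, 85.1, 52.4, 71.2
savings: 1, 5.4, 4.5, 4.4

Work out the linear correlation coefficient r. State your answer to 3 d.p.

n = 4, Σx = 276.2, Σy = 15.3, Σx² = 19613.46, Σy² = 69.77, Σxy = 1076.12
nΣxy − ΣxΣy = 4304.48 − 4225.86 = 78.62
nΣx² − (Σx)² = 78453.84 − 76286.44 = 2167.4; nΣy² − (Σy)² = 279.08 − 234.09 = 44.99
r = 78.62 / √(2167.4 × 44.99) = 78.62 / 312.2680 ≈ 0.252

0.252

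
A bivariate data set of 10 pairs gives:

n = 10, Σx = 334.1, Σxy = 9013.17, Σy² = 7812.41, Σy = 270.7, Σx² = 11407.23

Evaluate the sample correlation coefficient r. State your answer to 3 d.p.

-0.090

r = (nΣxy − ΣxΣy) / √[(nΣx² − (Σx)²)(nΣy² − (Σy)²)]
Numerator: 10×9013.17 − 334.1×270.7 = -309.17
Denominator: √[(114072.3 − 111622.81)(78124.1 − 73278.49)] = √[2449.49 × 4845.61] = 3445.1812
r = -309.17 / 3445.1812 ≈ -0.090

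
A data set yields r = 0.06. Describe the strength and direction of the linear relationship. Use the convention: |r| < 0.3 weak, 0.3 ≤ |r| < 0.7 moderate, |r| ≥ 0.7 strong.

r = 0.06 > 0 so the relationship is positive.
|r| = 0.06, which falls in the weak range.

weak positive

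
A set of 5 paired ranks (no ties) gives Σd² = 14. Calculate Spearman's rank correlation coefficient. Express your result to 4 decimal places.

ρ = 1 − 6Σd² / [n(n²−1)] = 1 − 6×14 / (5×24)
  = 1 − 84/120 = 1 − 0.70000 ≈ 0.3000

0.3000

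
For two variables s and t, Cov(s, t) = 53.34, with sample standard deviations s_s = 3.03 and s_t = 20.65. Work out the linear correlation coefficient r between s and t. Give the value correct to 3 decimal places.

0.852

r = Cov(s,t) / (s_s · s_t) = 53.34 / (3.03 × 20.65)
  = 53.34 / 62.5695 ≈ 0.852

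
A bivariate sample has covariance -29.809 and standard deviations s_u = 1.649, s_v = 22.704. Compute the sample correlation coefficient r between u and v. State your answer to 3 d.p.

-0.796

r = Cov(u,v) / (s_u · s_v) = -29.809 / (1.649 × 22.704)
  = -29.809 / 37.4389 ≈ -0.796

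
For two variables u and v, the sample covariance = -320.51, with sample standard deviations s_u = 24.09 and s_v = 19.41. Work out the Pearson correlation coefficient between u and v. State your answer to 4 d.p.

-0.6855

r = Cov(u,v) / (s_u · s_v) = -320.51 / (24.09 × 19.41)
  = -320.51 / 467.5869 ≈ -0.6855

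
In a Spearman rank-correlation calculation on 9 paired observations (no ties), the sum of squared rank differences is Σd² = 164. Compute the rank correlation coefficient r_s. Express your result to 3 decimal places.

ρ = 1 − 6Σd² / [n(n²−1)] = 1 − 6×164 / (9×80)
  = 1 − 984/720 = 1 − 1.3667 ≈ -0.367

-0.367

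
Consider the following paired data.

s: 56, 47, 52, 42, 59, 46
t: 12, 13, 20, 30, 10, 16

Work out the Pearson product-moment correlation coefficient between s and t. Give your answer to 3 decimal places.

n = 6, Σs = 302, Σt = 101, Σs² = 15410, Σt² = 1969, Σst = 4909
nΣst − ΣsΣt = 29454 − 30502 = -1048
nΣs² − (Σs)² = 92460 − 91204 = 1256; nΣt² − (Σt)² = 11814 − 10201 = 1613
r = -1048 / √(1256 × 1613) = -1048 / 1423.3510 ≈ -0.736

-0.736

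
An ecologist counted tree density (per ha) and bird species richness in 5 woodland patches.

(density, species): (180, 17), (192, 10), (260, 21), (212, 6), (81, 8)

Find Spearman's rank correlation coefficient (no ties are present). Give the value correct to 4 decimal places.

Rank density: 2, 3, 5, 4, 1
Rank species: 4, 3, 5, 1, 2
d = rank(density) − rank(species): -2, 0, 0, 3, -1; Σd² = 14
ρ = 1 − 6Σd² / [n(n²−1)] = 1 − 6×14 / (5×24) = 1 − 84/120 ≈ 0.3000

0.3000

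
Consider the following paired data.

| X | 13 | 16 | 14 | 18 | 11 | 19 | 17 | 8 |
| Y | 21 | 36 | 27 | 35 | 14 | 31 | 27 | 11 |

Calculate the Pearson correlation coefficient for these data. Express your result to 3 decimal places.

0.901

n = 8, ΣX = 116, ΣY = 202, ΣX² = 1780, ΣY² = 5698, ΣXY = 3147
nΣXY − ΣXΣY = 25176 − 23432 = 1744
nΣX² − (ΣX)² = 14240 − 13456 = 784; nΣY² − (ΣY)² = 45584 − 40804 = 4780
r = 1744 / √(784 × 4780) = 1744 / 1935.8512 ≈ 0.901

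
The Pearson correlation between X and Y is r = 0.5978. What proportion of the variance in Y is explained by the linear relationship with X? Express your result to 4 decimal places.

0.3574

r² = (0.5978)² = 0.3574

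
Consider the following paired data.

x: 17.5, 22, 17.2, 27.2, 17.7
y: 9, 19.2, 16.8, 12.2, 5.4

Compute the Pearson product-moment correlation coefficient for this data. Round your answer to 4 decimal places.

0.2498

n = 5, Σx = 101.6, Σy = 62.6, Σx² = 2139.22, Σy² = 909.88, Σxy = 1296.28
nΣxy − ΣxΣy = 6481.4 − 6360.16 = 121.24
nΣx² − (Σx)² = 10696.1 − 10322.56 = 373.54; nΣy² − (Σy)² = 4549.4 − 3918.76 = 630.64
r = 121.24 / √(373.54 × 630.64) = 121.24 / 485.3548 ≈ 0.2498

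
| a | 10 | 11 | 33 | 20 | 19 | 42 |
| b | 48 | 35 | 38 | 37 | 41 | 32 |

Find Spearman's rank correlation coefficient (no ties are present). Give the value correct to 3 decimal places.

-0.600

Rank a: 1, 2, 5, 4, 3, 6
Rank b: 6, 2, 4, 3, 5, 1
d = rank(a) − rank(b): -5, 0, 1, 1, -2, 5; Σd² = 56
ρ = 1 − 6Σd² / [n(n²−1)] = 1 − 6×56 / (6×35) = 1 − 336/210 ≈ -0.600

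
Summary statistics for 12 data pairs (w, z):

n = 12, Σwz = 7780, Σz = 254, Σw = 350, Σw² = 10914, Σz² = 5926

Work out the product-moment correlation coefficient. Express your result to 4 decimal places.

0.5968

r = (nΣwz − ΣwΣz) / √[(nΣw² − (Σw)²)(nΣz² − (Σz)²)]
Numerator: 12×7780 − 350×254 = 4460
Denominator: √[(130968 − 122500)(71112 − 64516)] = √[8468 × 6596] = 7473.6155
r = 4460 / 7473.6155 ≈ 0.5968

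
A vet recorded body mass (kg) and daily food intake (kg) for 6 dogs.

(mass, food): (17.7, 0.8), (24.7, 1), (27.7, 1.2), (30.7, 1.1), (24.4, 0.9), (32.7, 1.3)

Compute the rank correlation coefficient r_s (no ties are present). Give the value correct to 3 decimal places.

0.943

Rank mass: 1, 3, 4, 5, 2, 6
Rank food: 1, 3, 5, 4, 2, 6
d = rank(mass) − rank(food): 0, 0, -1, 1, 0, 0; Σd² = 2
ρ = 1 − 6Σd² / [n(n²−1)] = 1 − 6×2 / (6×35) = 1 − 12/210 ≈ 0.943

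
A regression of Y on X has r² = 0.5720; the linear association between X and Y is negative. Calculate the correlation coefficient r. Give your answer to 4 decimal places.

-0.7563

|r| = √0.5720 = 0.7563
The association is negative, so r = −0.7563.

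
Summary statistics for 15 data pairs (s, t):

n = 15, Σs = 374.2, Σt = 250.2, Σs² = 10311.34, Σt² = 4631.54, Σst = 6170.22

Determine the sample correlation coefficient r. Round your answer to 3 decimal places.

-0.107

r = (nΣst − ΣsΣt) / √[(nΣs² − (Σs)²)(nΣt² − (Σt)²)]
Numerator: 15×6170.22 − 374.2×250.2 = -1071.54
Denominator: √[(154670.1 − 140025.64)(69473.1 − 62600.04)] = √[14644.46 × 6873.06] = 10032.5596
r = -1071.54 / 10032.5596 ≈ -0.107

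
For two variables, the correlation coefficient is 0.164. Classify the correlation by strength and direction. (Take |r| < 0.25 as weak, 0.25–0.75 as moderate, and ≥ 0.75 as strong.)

weak positive

r = 0.164 > 0 so the relationship is positive.
|r| = 0.164, which falls in the weak range.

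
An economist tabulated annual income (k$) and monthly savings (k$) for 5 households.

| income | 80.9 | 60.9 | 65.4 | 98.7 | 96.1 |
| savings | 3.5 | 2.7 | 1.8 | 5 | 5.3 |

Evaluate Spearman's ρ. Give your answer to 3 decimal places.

Rank income: 3, 1, 2, 5, 4
Rank savings: 3, 2, 1, 4, 5
d = rank(income) − rank(savings): 0, -1, 1, 1, -1; Σd² = 4
ρ = 1 − 6Σd² / [n(n²−1)] = 1 − 6×4 / (5×24) = 1 − 24/120 ≈ 0.800

0.800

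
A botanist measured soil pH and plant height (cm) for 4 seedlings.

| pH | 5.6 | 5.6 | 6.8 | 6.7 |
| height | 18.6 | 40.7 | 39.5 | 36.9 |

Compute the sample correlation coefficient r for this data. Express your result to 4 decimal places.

n = 4, Σx = 24.7, Σy = 135.7, Σx² = 153.85, Σy² = 4924.31, Σxy = 847.91
nΣxy − ΣxΣy = 3391.64 − 3351.79 = 39.85
nΣx² − (Σx)² = 615.4 − 610.09 = 5.31; nΣy² − (Σy)² = 19697.24 − 18414.49 = 1282.75
r = 39.85 / √(5.31 × 1282.75) = 39.85 / 82.5312 ≈ 0.4828

0.4828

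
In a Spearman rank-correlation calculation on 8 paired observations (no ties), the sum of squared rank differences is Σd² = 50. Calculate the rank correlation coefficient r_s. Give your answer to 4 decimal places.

0.4048

ρ = 1 − 6Σd² / [n(n²−1)] = 1 − 6×50 / (8×63)
  = 1 − 300/504 = 1 − 0.59524 ≈ 0.4048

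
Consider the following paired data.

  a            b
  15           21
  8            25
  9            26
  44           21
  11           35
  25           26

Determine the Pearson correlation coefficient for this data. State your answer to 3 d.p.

n = 6, Σa = 112, Σb = 154, Σa² = 3052, Σb² = 4084, Σab = 2708
nΣab − ΣaΣb = 16248 − 17248 = -1000
nΣa² − (Σa)² = 18312 − 12544 = 5768; nΣb² − (Σb)² = 24504 − 23716 = 788
r = -1000 / √(5768 × 788) = -1000 / 2131.9437 ≈ -0.469

-0.469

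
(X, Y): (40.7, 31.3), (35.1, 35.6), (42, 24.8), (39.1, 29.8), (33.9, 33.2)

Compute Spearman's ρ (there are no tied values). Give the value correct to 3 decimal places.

-0.800

Rank X: 4, 2, 5, 3, 1
Rank Y: 3, 5, 1, 2, 4
d = rank(X) − rank(Y): 1, -3, 4, 1, -3; Σd² = 36
ρ = 1 − 6Σd² / [n(n²−1)] = 1 − 6×36 / (5×24) = 1 − 216/120 ≈ -0.800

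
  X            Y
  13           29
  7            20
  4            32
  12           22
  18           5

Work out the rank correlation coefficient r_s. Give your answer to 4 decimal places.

-0.6000

Rank X: 4, 2, 1, 3, 5
Rank Y: 4, 2, 5, 3, 1
d = rank(X) − rank(Y): 0, 0, -4, 0, 4; Σd² = 32
ρ = 1 − 6Σd² / [n(n²−1)] = 1 − 6×32 / (5×24) = 1 − 192/120 ≈ -0.6000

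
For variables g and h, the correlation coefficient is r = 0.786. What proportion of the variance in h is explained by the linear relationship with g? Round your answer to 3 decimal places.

r² = (0.786)² = 0.618

0.618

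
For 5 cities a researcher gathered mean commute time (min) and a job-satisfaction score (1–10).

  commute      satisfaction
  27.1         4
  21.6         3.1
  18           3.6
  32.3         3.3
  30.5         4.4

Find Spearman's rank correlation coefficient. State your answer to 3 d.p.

Rank commute: 3, 2, 1, 5, 4
Rank satisfaction: 4, 1, 3, 2, 5
d = rank(commute) − rank(satisfaction): -1, 1, -2, 3, -1; Σd² = 16
ρ = 1 − 6Σd² / [n(n²−1)] = 1 − 6×16 / (5×24) = 1 − 96/120 ≈ 0.200

0.200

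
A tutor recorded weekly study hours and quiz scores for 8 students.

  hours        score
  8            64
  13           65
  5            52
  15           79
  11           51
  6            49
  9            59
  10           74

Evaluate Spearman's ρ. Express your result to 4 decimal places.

Rank hours: 3, 7, 1, 8, 6, 2, 4, 5
Rank score: 5, 6, 3, 8, 2, 1, 4, 7
d = rank(hours) − rank(score): -2, 1, -2, 0, 4, 1, 0, -2; Σd² = 30
ρ = 1 − 6Σd² / [n(n²−1)] = 1 − 6×30 / (8×63) = 1 − 180/504 ≈ 0.6429

0.6429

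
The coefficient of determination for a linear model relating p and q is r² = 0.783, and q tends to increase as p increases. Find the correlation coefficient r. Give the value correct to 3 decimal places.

|r| = √0.783 = 0.885
The association is positive, so r = 0.885.

0.885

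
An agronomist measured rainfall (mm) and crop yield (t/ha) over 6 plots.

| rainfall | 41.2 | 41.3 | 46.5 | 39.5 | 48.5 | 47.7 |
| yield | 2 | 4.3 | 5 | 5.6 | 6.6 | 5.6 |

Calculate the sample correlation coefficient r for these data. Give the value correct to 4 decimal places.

n = 6, Σx = 264.7, Σy = 29.1, Σx² = 11753.17, Σy² = 153.77, Σxy = 1300.91
nΣxy − ΣxΣy = 7805.46 − 7702.77 = 102.69
nΣx² − (Σx)² = 70519.02 − 70066.09 = 452.93; nΣy² − (Σy)² = 922.62 − 846.81 = 75.81
r = 102.69 / √(452.93 × 75.81) = 102.69 / 185.3014 ≈ 0.5542

0.5542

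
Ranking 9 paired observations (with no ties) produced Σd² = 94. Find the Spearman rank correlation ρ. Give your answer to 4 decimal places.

0.2167

ρ = 1 − 6Σd² / [n(n²−1)] = 1 − 6×94 / (9×80)
  = 1 − 564/720 = 1 − 0.78333 ≈ 0.2167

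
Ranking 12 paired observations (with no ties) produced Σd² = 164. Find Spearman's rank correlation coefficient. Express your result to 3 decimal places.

0.427

ρ = 1 − 6Σd² / [n(n²−1)] = 1 − 6×164 / (12×143)
  = 1 − 984/1716 = 1 − 0.5734 ≈ 0.427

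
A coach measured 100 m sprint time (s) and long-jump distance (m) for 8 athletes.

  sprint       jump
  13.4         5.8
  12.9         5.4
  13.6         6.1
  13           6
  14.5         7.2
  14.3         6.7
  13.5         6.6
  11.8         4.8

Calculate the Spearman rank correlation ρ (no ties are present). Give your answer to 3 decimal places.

0.952

Rank sprint: 4, 2, 6, 3, 8, 7, 5, 1
Rank jump: 3, 2, 5, 4, 8, 7, 6, 1
d = rank(sprint) − rank(jump): 1, 0, 1, -1, 0, 0, -1, 0; Σd² = 4
ρ = 1 − 6Σd² / [n(n²−1)] = 1 − 6×4 / (8×63) = 1 − 24/504 ≈ 0.952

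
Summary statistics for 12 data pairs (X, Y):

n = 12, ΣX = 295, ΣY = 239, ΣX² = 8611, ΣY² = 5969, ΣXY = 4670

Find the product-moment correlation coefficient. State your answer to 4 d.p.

r = (nΣXY − ΣXΣY) / √[(nΣX² − (ΣX)²)(nΣY² − (ΣY)²)]
Numerator: 12×4670 − 295×239 = -14465
Denominator: √[(103332 − 87025)(71628 − 57121)] = √[16307 × 14507] = 15380.6908
r = -14465 / 15380.6908 ≈ -0.9405

-0.9405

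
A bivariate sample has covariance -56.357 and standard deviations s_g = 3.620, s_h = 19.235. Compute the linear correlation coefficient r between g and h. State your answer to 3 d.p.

r = Cov(g,h) / (s_g · s_h) = -56.357 / (3.620 × 19.235)
  = -56.357 / 69.6307 ≈ -0.809

-0.809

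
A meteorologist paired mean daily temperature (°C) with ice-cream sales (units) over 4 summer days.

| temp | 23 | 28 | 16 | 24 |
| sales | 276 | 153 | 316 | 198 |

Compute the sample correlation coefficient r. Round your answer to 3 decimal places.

-0.917

n = 4, Σx = 91, Σy = 943, Σx² = 2145, Σy² = 238645, Σxy = 20440
nΣxy − ΣxΣy = 81760 − 85813 = -4053
nΣx² − (Σx)² = 8580 − 8281 = 299; nΣy² − (Σy)² = 954580 − 889249 = 65331
r = -4053 / √(299 × 65331) = -4053 / 4419.7250 ≈ -0.917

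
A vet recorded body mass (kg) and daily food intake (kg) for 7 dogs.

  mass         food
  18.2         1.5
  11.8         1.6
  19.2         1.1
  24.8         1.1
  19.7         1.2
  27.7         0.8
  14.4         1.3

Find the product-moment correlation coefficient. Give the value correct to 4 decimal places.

n = 7, Σx = 135.8, Σy = 8.6, Σx² = 2816.9, Σy² = 11, Σxy = 159.1
nΣxy − ΣxΣy = 1113.7 − 1167.88 = -54.18
nΣx² − (Σx)² = 19718.3 − 18441.64 = 1276.66; nΣy² − (Σy)² = 77 − 73.96 = 3.04
r = -54.18 / √(1276.66 × 3.04) = -54.18 / 62.2980 ≈ -0.8697

-0.8697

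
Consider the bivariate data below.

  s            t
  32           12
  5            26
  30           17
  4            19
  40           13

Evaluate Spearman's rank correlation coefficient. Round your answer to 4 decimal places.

Rank s: 4, 2, 3, 1, 5
Rank t: 1, 5, 3, 4, 2
d = rank(s) − rank(t): 3, -3, 0, -3, 3; Σd² = 36
ρ = 1 − 6Σd² / [n(n²−1)] = 1 − 6×36 / (5×24) = 1 − 216/120 ≈ -0.8000

-0.8000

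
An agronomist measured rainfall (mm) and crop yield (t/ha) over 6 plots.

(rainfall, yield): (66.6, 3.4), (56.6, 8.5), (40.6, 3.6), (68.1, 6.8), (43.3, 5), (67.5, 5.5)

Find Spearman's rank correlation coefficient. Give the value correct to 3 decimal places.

Rank rainfall: 4, 3, 1, 6, 2, 5
Rank yield: 1, 6, 2, 5, 3, 4
d = rank(rainfall) − rank(yield): 3, -3, -1, 1, -1, 1; Σd² = 22
ρ = 1 − 6Σd² / [n(n²−1)] = 1 − 6×22 / (6×35) = 1 − 132/210 ≈ 0.371

0.371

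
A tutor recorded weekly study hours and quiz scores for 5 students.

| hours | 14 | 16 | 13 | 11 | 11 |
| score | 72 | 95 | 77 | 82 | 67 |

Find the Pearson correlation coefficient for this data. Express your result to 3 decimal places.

n = 5, Σx = 65, Σy = 393, Σx² = 863, Σy² = 31351, Σxy = 5168
nΣxy − ΣxΣy = 25840 − 25545 = 295
nΣx² − (Σx)² = 4315 − 4225 = 90; nΣy² − (Σy)² = 156755 − 154449 = 2306
r = 295 / √(90 × 2306) = 295 / 455.5656 ≈ 0.648

0.648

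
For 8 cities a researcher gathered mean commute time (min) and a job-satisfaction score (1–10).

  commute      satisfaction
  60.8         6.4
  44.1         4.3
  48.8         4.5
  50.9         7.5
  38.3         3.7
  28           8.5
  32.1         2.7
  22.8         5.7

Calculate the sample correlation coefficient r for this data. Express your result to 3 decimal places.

n = 8, Σx = 325.8, Σy = 43.3, Σx² = 14414.84, Σy² = 261.67, Σxy = 1776.44
nΣxy − ΣxΣy = 14211.52 − 14107.14 = 104.38
nΣx² − (Σx)² = 115318.72 − 106145.64 = 9173.08; nΣy² − (Σy)² = 2093.36 − 1874.89 = 218.47
r = 104.38 / √(9173.08 × 218.47) = 104.38 / 1415.6422 ≈ 0.074

0.074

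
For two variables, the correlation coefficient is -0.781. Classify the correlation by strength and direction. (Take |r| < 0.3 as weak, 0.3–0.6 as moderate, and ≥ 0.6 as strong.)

strong negative

r = -0.781 < 0 so the relationship is negative.
|r| = 0.781, which falls in the strong range.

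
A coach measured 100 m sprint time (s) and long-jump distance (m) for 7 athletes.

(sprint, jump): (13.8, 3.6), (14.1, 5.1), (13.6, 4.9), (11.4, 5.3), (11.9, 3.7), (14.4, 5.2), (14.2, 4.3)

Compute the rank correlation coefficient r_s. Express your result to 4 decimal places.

0.0000

Rank sprint: 4, 5, 3, 1, 2, 7, 6
Rank jump: 1, 5, 4, 7, 2, 6, 3
d = rank(sprint) − rank(jump): 3, 0, -1, -6, 0, 1, 3; Σd² = 56
ρ = 1 − 6Σd² / [n(n²−1)] = 1 − 6×56 / (7×48) = 1 − 336/336 ≈ 0.0000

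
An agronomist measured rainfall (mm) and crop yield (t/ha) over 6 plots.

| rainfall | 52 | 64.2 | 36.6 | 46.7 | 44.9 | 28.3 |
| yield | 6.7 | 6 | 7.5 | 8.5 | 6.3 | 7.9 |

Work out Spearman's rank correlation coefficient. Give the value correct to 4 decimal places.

-0.5429

Rank rainfall: 5, 6, 2, 4, 3, 1
Rank yield: 3, 1, 4, 6, 2, 5
d = rank(rainfall) − rank(yield): 2, 5, -2, -2, 1, -4; Σd² = 54
ρ = 1 − 6Σd² / [n(n²−1)] = 1 − 6×54 / (6×35) = 1 − 324/210 ≈ -0.5429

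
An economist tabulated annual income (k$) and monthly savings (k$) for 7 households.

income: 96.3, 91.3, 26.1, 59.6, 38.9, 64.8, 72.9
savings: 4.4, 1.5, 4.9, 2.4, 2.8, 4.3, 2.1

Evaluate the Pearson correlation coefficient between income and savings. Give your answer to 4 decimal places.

-0.3319

n = 7, Σx = 449.9, Σy = 22.4, Σx² = 32869.41, Σy² = 82.12, Σxy = 1372.25
nΣxy − ΣxΣy = 9605.75 − 10077.76 = -472.01
nΣx² − (Σx)² = 230085.87 − 202410.01 = 27675.86; nΣy² − (Σy)² = 574.84 − 501.76 = 73.08
r = -472.01 / √(27675.86 × 73.08) = -472.01 / 1422.1645 ≈ -0.3319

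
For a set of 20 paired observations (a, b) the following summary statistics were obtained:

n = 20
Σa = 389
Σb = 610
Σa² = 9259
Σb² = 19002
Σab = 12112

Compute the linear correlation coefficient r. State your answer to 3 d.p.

r = (nΣab − ΣaΣb) / √[(nΣa² − (Σa)²)(nΣb² − (Σb)²)]
Numerator: 20×12112 − 389×610 = 4950
Denominator: √[(185180 − 151321)(380040 − 372100)] = √[33859 × 7940] = 16396.3551
r = 4950 / 16396.3551 ≈ 0.302

0.302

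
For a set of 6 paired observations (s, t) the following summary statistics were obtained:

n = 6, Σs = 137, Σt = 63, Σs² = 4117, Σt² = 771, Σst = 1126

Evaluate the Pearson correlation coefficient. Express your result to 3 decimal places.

r = (nΣst − ΣsΣt) / √[(nΣs² − (Σs)²)(nΣt² − (Σt)²)]
Numerator: 6×1126 − 137×63 = -1875
Denominator: √[(24702 − 18769)(4626 − 3969)] = √[5933 × 657] = 1974.3305
r = -1875 / 1974.3305 ≈ -0.950

-0.950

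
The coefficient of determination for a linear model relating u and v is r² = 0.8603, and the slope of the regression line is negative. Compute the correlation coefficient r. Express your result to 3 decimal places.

|r| = √0.8603 = 0.928
The association is negative, so r = −0.928.

-0.928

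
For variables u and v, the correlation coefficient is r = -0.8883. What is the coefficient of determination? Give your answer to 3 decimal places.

0.789

r² = (-0.8883)² = 0.789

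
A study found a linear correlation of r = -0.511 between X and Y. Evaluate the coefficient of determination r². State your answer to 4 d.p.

0.2611

r² = (-0.511)² = 0.2611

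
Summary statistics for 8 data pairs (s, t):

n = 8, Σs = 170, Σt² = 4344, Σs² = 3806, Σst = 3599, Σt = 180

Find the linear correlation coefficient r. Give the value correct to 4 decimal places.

-0.9475

r = (nΣst − ΣsΣt) / √[(nΣs² − (Σs)²)(nΣt² − (Σt)²)]
Numerator: 8×3599 − 170×180 = -1808
Denominator: √[(30448 − 28900)(34752 − 32400)] = √[1548 × 2352] = 1908.1132
r = -1808 / 1908.1132 ≈ -0.9475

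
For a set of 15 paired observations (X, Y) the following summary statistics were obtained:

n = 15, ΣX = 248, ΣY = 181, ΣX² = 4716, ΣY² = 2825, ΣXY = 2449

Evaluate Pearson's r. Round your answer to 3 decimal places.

-0.865

r = (nΣXY − ΣXΣY) / √[(nΣX² − (ΣX)²)(nΣY² − (ΣY)²)]
Numerator: 15×2449 − 248×181 = -8153
Denominator: √[(70740 − 61504)(42375 − 32761)] = √[9236 × 9614] = 9423.1048
r = -8153 / 9423.1048 ≈ -0.865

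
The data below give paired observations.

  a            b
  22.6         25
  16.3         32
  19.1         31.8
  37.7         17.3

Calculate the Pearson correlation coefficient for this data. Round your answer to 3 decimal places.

-0.966

n = 4, Σa = 95.7, Σb = 106.1, Σa² = 2562.55, Σb² = 2959.53, Σab = 2346.19
nΣab − ΣaΣb = 9384.76 − 10153.77 = -769.01
nΣa² − (Σa)² = 10250.2 − 9158.49 = 1091.71; nΣb² − (Σb)² = 11838.12 − 11257.21 = 580.91
r = -769.01 / √(1091.71 × 580.91) = -769.01 / 796.3575 ≈ -0.966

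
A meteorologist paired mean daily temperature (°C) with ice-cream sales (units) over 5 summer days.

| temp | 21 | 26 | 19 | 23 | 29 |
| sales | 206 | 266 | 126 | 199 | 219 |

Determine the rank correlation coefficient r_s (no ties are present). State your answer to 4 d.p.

0.8000

Rank temp: 2, 4, 1, 3, 5
Rank sales: 3, 5, 1, 2, 4
d = rank(temp) − rank(sales): -1, -1, 0, 1, 1; Σd² = 4
ρ = 1 − 6Σd² / [n(n²−1)] = 1 − 6×4 / (5×24) = 1 − 24/120 ≈ 0.8000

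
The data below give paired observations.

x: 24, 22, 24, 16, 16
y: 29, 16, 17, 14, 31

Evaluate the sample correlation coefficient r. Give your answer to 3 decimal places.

-0.052

n = 5, Σx = 102, Σy = 107, Σx² = 2148, Σy² = 2543, Σxy = 2176
nΣxy − ΣxΣy = 10880 − 10914 = -34
nΣx² − (Σx)² = 10740 − 10404 = 336; nΣy² − (Σy)² = 12715 − 11449 = 1266
r = -34 / √(336 × 1266) = -34 / 652.2086 ≈ -0.052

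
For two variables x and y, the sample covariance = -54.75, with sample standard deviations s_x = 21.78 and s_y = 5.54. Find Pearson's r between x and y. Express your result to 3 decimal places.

r = Cov(x,y) / (s_x · s_y) = -54.75 / (21.78 × 5.54)
  = -54.75 / 120.6612 ≈ -0.454

-0.454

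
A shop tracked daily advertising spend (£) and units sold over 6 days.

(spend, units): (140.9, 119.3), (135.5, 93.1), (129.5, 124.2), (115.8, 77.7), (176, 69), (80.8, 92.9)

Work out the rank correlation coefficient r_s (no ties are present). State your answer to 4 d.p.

-0.0857

Rank spend: 5, 4, 3, 2, 6, 1
Rank units: 5, 4, 6, 2, 1, 3
d = rank(spend) − rank(units): 0, 0, -3, 0, 5, -2; Σd² = 38
ρ = 1 − 6Σd² / [n(n²−1)] = 1 − 6×38 / (6×35) = 1 − 228/210 ≈ -0.0857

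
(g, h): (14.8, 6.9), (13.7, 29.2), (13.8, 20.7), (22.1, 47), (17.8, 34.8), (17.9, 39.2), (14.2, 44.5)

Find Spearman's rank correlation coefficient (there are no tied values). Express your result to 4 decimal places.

0.5714

Rank g: 4, 1, 2, 7, 5, 6, 3
Rank h: 1, 3, 2, 7, 4, 5, 6
d = rank(g) − rank(h): 3, -2, 0, 0, 1, 1, -3; Σd² = 24
ρ = 1 − 6Σd² / [n(n²−1)] = 1 − 6×24 / (7×48) = 1 − 144/336 ≈ 0.5714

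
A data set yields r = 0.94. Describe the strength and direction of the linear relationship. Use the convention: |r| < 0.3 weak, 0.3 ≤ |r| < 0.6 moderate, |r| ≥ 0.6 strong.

strong positive

r = 0.94 > 0 so the relationship is positive.
|r| = 0.94, which falls in the strong range.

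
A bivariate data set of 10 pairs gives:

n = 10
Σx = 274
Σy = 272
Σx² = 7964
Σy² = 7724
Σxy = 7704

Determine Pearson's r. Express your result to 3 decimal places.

r = (nΣxy − ΣxΣy) / √[(nΣx² − (Σx)²)(nΣy² − (Σy)²)]
Numerator: 10×7704 − 274×272 = 2512
Denominator: √[(79640 − 75076)(77240 − 73984)] = √[4564 × 3256] = 3854.9169
r = 2512 / 3854.9169 ≈ 0.652

0.652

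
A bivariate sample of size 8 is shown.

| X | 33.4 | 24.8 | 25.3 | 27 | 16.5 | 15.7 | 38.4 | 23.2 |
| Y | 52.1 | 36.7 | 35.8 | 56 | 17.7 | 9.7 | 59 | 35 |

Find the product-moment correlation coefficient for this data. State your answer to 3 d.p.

n = 8, ΣX = 204.3, ΣY = 302, ΣX² = 5631.23, ΣY² = 13592.32, ΣXY = 8589.98
nΣXY − ΣXΣY = 68719.84 − 61698.6 = 7021.24
nΣX² − (ΣX)² = 45049.84 − 41738.49 = 3311.35; nΣY² − (ΣY)² = 108738.56 − 91204 = 17534.56
r = 7021.24 / √(3311.35 × 17534.56) = 7021.24 / 7619.9124 ≈ 0.921

0.921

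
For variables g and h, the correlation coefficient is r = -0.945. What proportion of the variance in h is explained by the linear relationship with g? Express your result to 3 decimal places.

r² = (-0.945)² = 0.893

0.893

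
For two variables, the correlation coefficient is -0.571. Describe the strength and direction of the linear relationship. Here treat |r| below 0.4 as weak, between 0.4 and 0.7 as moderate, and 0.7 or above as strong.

r = -0.571 < 0 so the relationship is negative.
|r| = 0.571, which falls in the moderate range.

moderate negative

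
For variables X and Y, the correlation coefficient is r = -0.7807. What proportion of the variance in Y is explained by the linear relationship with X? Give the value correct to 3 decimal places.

0.609

r² = (-0.7807)² = 0.609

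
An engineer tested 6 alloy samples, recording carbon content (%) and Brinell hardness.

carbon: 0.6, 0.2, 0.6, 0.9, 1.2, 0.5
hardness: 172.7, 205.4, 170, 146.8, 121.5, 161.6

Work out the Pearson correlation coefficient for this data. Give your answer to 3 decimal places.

n = 6, Σx = 4, Σy = 978, Σx² = 3.26, Σy² = 163341.5, Σxy = 605.42
nΣxy − ΣxΣy = 3632.52 − 3912 = -279.48
nΣx² − (Σx)² = 19.56 − 16 = 3.56; nΣy² − (Σy)² = 980049 − 956484 = 23565
r = -279.48 / √(3.56 × 23565) = -279.48 / 289.6401 ≈ -0.965

-0.965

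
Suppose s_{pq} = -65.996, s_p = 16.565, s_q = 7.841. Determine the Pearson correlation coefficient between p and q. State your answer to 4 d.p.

r = Cov(p,q) / (s_p · s_q) = -65.996 / (16.565 × 7.841)
  = -65.996 / 129.8862 ≈ -0.5081

-0.5081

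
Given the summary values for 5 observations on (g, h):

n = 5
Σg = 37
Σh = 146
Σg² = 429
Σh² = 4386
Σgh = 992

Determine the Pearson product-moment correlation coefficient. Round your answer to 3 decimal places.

-0.640

r = (nΣgh − ΣgΣh) / √[(nΣg² − (Σg)²)(nΣh² − (Σh)²)]
Numerator: 5×992 − 37×146 = -442
Denominator: √[(2145 − 1369)(21930 − 21316)] = √[776 × 614] = 690.2637
r = -442 / 690.2637 ≈ -0.640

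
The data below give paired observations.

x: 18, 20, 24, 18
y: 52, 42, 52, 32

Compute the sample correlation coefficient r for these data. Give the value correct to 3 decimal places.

n = 4, Σx = 80, Σy = 178, Σx² = 1624, Σy² = 8196, Σxy = 3600
nΣxy − ΣxΣy = 14400 − 14240 = 160
nΣx² − (Σx)² = 6496 − 6400 = 96; nΣy² − (Σy)² = 32784 − 31684 = 1100
r = 160 / √(96 × 1100) = 160 / 324.9615 ≈ 0.492

0.492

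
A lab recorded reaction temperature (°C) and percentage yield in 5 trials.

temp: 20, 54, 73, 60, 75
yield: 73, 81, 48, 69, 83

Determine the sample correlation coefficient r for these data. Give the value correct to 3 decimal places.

n = 5, Σx = 282, Σy = 354, Σx² = 17870, Σy² = 25844, Σxy = 19703
nΣxy − ΣxΣy = 98515 − 99828 = -1313
nΣx² − (Σx)² = 89350 − 79524 = 9826; nΣy² − (Σy)² = 129220 − 125316 = 3904
r = -1313 / √(9826 × 3904) = -1313 / 6193.6019 ≈ -0.212

-0.212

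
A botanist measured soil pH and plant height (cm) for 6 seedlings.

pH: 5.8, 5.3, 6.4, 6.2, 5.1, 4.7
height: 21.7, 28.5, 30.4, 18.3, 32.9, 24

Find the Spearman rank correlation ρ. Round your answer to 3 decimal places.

-0.200

Rank pH: 4, 3, 6, 5, 2, 1
Rank height: 2, 4, 5, 1, 6, 3
d = rank(pH) − rank(height): 2, -1, 1, 4, -4, -2; Σd² = 42
ρ = 1 − 6Σd² / [n(n²−1)] = 1 − 6×42 / (6×35) = 1 − 252/210 ≈ -0.200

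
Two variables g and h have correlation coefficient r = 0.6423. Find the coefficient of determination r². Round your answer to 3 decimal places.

r² = (0.6423)² = 0.413

0.413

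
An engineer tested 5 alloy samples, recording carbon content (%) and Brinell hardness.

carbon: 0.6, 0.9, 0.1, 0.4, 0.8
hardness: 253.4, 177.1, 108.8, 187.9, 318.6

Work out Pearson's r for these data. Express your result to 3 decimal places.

0.651

n = 5, Σx = 2.8, Σy = 1045.8, Σx² = 1.98, Σy² = 244225.78, Σxy = 652.35
nΣxy − ΣxΣy = 3261.75 − 2928.24 = 333.51
nΣx² − (Σx)² = 9.9 − 7.84 = 2.06; nΣy² − (Σy)² = 1221128.9 − 1093697.64 = 127431.26
r = 333.51 / √(2.06 × 127431.26) = 333.51 / 512.3557 ≈ 0.651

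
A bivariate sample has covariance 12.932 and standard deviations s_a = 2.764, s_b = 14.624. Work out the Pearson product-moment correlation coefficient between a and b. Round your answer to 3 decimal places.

r = Cov(a,b) / (s_a · s_b) = 12.932 / (2.764 × 14.624)
  = 12.932 / 40.4207 ≈ 0.320

0.320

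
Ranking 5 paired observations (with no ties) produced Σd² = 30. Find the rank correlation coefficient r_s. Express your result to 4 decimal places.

-0.5000

ρ = 1 − 6Σd² / [n(n²−1)] = 1 − 6×30 / (5×24)
  = 1 − 180/120 = 1 − 1.50000 ≈ -0.5000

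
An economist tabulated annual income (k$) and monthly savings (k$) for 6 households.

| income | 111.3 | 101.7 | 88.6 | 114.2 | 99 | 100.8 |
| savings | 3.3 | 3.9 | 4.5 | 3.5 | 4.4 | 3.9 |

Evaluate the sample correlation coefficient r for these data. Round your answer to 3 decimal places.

n = 6, Σx = 615.6, Σy = 23.5, Σx² = 63583.82, Σy² = 93.17, Σxy = 2391.04
nΣxy − ΣxΣy = 14346.24 − 14466.6 = -120.36
nΣx² − (Σx)² = 381502.92 − 378963.36 = 2539.56; nΣy² − (Σy)² = 559.02 − 552.25 = 6.77
r = -120.36 / √(2539.56 × 6.77) = -120.36 / 131.1214 ≈ -0.918

-0.918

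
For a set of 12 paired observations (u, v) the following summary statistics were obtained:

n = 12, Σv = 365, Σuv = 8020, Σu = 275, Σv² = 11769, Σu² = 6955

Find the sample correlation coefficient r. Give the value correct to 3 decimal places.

-0.522

r = (nΣuv − ΣuΣv) / √[(nΣu² − (Σu)²)(nΣv² − (Σv)²)]
Numerator: 12×8020 − 275×365 = -4135
Denominator: √[(83460 − 75625)(141228 − 133225)] = √[7835 × 8003] = 7918.5545
r = -4135 / 7918.5545 ≈ -0.522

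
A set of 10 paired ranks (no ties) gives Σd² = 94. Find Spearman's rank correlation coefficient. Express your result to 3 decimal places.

ρ = 1 − 6Σd² / [n(n²−1)] = 1 − 6×94 / (10×99)
  = 1 − 564/990 = 1 − 0.5697 ≈ 0.430

0.430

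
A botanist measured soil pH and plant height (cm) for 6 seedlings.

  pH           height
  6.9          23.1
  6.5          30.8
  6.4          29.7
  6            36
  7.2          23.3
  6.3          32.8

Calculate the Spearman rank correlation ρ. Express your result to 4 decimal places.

Rank pH: 5, 4, 3, 1, 6, 2
Rank height: 1, 4, 3, 6, 2, 5
d = rank(pH) − rank(height): 4, 0, 0, -5, 4, -3; Σd² = 66
ρ = 1 − 6Σd² / [n(n²−1)] = 1 − 6×66 / (6×35) = 1 − 396/210 ≈ -0.8857

-0.8857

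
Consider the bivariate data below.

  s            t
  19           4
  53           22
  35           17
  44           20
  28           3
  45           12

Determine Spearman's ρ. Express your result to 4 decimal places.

0.7714

Rank s: 1, 6, 3, 4, 2, 5
Rank t: 2, 6, 4, 5, 1, 3
d = rank(s) − rank(t): -1, 0, -1, -1, 1, 2; Σd² = 8
ρ = 1 − 6Σd² / [n(n²−1)] = 1 − 6×8 / (6×35) = 1 − 48/210 ≈ 0.7714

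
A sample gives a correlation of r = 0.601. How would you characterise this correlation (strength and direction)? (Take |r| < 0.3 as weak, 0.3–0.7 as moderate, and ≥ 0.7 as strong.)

moderate positive

r = 0.601 > 0 so the relationship is positive.
|r| = 0.601, which falls in the moderate range.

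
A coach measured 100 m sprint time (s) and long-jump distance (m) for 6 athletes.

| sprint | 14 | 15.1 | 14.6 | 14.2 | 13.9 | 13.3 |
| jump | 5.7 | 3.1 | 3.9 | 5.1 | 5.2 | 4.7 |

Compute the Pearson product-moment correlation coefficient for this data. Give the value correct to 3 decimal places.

n = 6, Σx = 85.1, Σy = 27.7, Σx² = 1208.91, Σy² = 132.45, Σxy = 390.76
nΣxy − ΣxΣy = 2344.56 − 2357.27 = -12.71
nΣx² − (Σx)² = 7253.46 − 7242.01 = 11.45; nΣy² − (Σy)² = 794.7 − 767.29 = 27.41
r = -12.71 / √(11.45 × 27.41) = -12.71 / 17.7157 ≈ -0.717

-0.717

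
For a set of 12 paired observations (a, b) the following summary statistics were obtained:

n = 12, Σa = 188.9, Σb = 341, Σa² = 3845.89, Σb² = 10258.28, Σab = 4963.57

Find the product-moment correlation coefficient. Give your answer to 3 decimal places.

-0.574

r = (nΣab − ΣaΣb) / √[(nΣa² − (Σa)²)(nΣb² − (Σb)²)]
Numerator: 12×4963.57 − 188.9×341 = -4852.06
Denominator: √[(46150.68 − 35683.21)(123099.36 − 116281)] = √[10467.47 × 6818.36] = 8448.1346
r = -4852.06 / 8448.1346 ≈ -0.574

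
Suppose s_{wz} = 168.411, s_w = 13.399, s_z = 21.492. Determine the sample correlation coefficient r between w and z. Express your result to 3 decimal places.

r = Cov(w,z) / (s_w · s_z) = 168.411 / (13.399 × 21.492)
  = 168.411 / 287.9713 ≈ 0.585

0.585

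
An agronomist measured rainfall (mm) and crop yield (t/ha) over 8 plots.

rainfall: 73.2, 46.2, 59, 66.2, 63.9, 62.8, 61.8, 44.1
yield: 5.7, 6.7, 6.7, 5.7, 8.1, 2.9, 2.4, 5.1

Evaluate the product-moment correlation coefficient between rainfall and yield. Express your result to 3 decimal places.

-0.078

n = 8, Σx = 477.2, Σy = 43.3, Σx² = 29147.22, Σy² = 260.55, Σxy = 2572.36
nΣxy − ΣxΣy = 20578.88 − 20662.76 = -83.88
nΣx² − (Σx)² = 233177.76 − 227719.84 = 5457.92; nΣy² − (Σy)² = 2084.4 − 1874.89 = 209.51
r = -83.88 / √(5457.92 × 209.51) = -83.88 / 1069.3404 ≈ -0.078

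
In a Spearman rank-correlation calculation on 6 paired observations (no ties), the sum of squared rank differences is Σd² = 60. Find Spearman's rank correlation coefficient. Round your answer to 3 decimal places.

-0.714

ρ = 1 − 6Σd² / [n(n²−1)] = 1 − 6×60 / (6×35)
  = 1 − 360/210 = 1 − 1.7143 ≈ -0.714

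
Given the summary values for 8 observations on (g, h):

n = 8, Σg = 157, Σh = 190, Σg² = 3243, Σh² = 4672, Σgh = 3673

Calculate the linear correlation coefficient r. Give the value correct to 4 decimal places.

-0.3470

r = (nΣgh − ΣgΣh) / √[(nΣg² − (Σg)²)(nΣh² − (Σh)²)]
Numerator: 8×3673 − 157×190 = -446
Denominator: √[(25944 − 24649)(37376 − 36100)] = √[1295 × 1276] = 1285.4649
r = -446 / 1285.4649 ≈ -0.3470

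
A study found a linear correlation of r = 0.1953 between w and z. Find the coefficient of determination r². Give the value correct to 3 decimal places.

r² = (0.1953)² = 0.038

0.038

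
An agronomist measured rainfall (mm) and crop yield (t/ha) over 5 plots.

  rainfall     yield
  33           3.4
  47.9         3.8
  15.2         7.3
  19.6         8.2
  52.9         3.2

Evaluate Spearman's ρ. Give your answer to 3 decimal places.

Rank rainfall: 3, 4, 1, 2, 5
Rank yield: 2, 3, 4, 5, 1
d = rank(rainfall) − rank(yield): 1, 1, -3, -3, 4; Σd² = 36
ρ = 1 − 6Σd² / [n(n²−1)] = 1 − 6×36 / (5×24) = 1 − 216/120 ≈ -0.800

-0.800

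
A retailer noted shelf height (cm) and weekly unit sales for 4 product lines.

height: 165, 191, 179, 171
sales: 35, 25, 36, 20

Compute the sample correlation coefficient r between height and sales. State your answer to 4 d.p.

-0.2285

n = 4, Σx = 706, Σy = 116, Σx² = 124988, Σy² = 3546, Σxy = 20414
nΣxy − ΣxΣy = 81656 − 81896 = -240
nΣx² − (Σx)² = 499952 − 498436 = 1516; nΣy² − (Σy)² = 14184 − 13456 = 728
r = -240 / √(1516 × 728) = -240 / 1050.5465 ≈ -0.2285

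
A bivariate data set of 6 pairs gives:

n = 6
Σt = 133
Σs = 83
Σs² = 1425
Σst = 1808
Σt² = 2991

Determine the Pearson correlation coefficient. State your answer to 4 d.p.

r = (nΣst − ΣsΣt) / √[(nΣs² − (Σs)²)(nΣt² − (Σt)²)]
Numerator: 6×1808 − 83×133 = -191
Denominator: √[(8550 − 6889)(17946 − 17689)] = √[1661 × 257] = 653.3582
r = -191 / 653.3582 ≈ -0.2923

-0.2923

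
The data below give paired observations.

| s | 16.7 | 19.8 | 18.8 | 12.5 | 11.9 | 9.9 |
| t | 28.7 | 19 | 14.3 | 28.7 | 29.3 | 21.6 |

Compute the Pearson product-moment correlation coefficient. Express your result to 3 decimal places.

-0.543

n = 6, Σs = 89.6, Σt = 141.6, Σs² = 1420.24, Σt² = 3537.92, Σst = 2045.59
nΣst − ΣsΣt = 12273.54 − 12687.36 = -413.82
nΣs² − (Σs)² = 8521.44 − 8028.16 = 493.28; nΣt² − (Σt)² = 21227.52 − 20050.56 = 1176.96
r = -413.82 / √(493.28 × 1176.96) = -413.82 / 761.9520 ≈ -0.543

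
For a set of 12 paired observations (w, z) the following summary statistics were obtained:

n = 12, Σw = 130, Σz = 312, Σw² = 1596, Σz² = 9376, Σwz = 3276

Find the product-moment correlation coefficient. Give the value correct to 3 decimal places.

r = (nΣwz − ΣwΣz) / √[(nΣw² − (Σw)²)(nΣz² − (Σz)²)]
Numerator: 12×3276 − 130×312 = -1248
Denominator: √[(19152 − 16900)(112512 − 97344)] = √[2252 × 15168] = 5844.5133
r = -1248 / 5844.5133 ≈ -0.214

-0.214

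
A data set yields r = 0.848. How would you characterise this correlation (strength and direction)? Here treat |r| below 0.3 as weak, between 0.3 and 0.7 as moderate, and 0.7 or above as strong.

strong positive

r = 0.848 > 0 so the relationship is positive.
|r| = 0.848, which falls in the strong range.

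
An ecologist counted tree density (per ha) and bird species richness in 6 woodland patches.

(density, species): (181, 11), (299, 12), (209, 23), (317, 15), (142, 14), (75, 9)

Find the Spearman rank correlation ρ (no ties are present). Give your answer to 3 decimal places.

Rank density: 3, 5, 4, 6, 2, 1
Rank species: 2, 3, 6, 5, 4, 1
d = rank(density) − rank(species): 1, 2, -2, 1, -2, 0; Σd² = 14
ρ = 1 − 6Σd² / [n(n²−1)] = 1 − 6×14 / (6×35) = 1 − 84/210 ≈ 0.600

0.600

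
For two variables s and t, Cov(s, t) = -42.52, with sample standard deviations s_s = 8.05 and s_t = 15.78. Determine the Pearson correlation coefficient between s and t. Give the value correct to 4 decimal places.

-0.3347

r = Cov(s,t) / (s_s · s_t) = -42.52 / (8.05 × 15.78)
  = -42.52 / 127.0290 ≈ -0.3347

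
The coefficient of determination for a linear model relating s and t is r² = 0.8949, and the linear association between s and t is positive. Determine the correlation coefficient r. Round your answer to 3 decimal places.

|r| = √0.8949 = 0.946
The association is positive, so r = 0.946.

0.946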